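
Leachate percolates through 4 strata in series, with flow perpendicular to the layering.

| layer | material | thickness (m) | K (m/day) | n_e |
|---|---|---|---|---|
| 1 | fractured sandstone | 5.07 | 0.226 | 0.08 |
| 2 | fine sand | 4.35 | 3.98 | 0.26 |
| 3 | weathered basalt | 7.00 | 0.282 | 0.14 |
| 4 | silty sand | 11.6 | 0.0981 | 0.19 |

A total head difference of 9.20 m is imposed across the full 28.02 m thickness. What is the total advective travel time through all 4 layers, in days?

85.5

With flow normal to the layers, continuity requires the same specific discharge q through every layer.
Σ(b_i/K_i) = 5.07/0.226 + 4.35/3.98 + 7.00/0.282 + 11.6/0.0981 = 166.6 d.
q = Δh / Σ(b_i/K_i) = 9.20 / 166.6 = 0.05522 m/day.
In each layer the seepage velocity is v_i = q/n_i, so the layer transit time is t_i = b_i·n_i / q:
  layer 1 (fractured sandstone): t_1 = 5.07 × 0.08 / 0.05522 = 7.345 d
  layer 2 (fine sand): t_2 = 4.35 × 0.26 / 0.05522 = 20.48 d
  layer 3 (weathered basalt): t_3 = 7.00 × 0.14 / 0.05522 = 17.75 d
  layer 4 (silty sand): t_4 = 11.6 × 0.19 / 0.05522 = 39.91 d
Total t = Σ t_i = 85.48 days.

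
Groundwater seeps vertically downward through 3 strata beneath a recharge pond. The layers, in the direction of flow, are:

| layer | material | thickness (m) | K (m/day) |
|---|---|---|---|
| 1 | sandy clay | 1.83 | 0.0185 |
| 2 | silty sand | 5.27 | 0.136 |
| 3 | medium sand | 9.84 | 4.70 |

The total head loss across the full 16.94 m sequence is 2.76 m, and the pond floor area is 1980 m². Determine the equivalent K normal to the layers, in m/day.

0.121

Flow is perpendicular to layering, so the layers act in series and the equivalent K is the thickness-weighted harmonic mean.
Total thickness L = 1.83 + 5.27 + 9.84 = 16.94 m.
Σ(b_i/K_i) = 1.83/0.0185 + 5.27/0.136 + 9.84/4.70 = 139.8 d.
K_eq = L / Σ(b_i/K_i) = 16.94 / 139.8 = 0.1212 m/day.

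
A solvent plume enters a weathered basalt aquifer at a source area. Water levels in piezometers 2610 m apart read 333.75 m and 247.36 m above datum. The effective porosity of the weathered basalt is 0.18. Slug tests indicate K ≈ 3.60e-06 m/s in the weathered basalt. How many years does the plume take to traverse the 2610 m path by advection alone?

Convert K: 3.60e-06 m/s × 86400 = 0.3110 m/day.
Hydraulic gradient i = (333.75 − 247.36) / 2610 = 86.39 / 2610 = 0.03310.
Darcy flux q = K · i = 0.3110 × 0.03310 = 0.01030 m/day.
Seepage velocity v = q / n_e = 0.01030 / 0.18 = 0.05720 m/day.
Travel time t = L / v = 2610 / 0.05720 = 45632 days = 124.9 years.

125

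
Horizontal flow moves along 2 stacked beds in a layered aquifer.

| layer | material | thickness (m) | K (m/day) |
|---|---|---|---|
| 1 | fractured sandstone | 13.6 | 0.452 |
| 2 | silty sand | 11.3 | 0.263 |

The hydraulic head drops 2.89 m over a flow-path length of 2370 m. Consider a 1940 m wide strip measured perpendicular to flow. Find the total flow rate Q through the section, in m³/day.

21.6

Flow is parallel to layering, so each bed carries its own Darcy discharge and the transmissivities add.
Σ(K_i·b_i) = 0.452×13.6 + 0.263×11.3 = 9.119 m²/day.
Hydraulic gradient i = Δh / L = 2.89 / 2370 = 0.001219.
Q = Σ(K_i·b_i) · W · i = 9.119 × 1940 × 0.001219 = 21.57 m³/day.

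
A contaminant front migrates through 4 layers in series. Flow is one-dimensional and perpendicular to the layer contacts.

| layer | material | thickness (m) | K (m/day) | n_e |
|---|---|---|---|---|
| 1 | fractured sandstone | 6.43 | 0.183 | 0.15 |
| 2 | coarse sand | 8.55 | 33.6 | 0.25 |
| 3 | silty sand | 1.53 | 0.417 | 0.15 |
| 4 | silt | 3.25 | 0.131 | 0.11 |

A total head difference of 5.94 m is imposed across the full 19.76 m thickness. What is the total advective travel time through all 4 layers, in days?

With flow normal to the layers, continuity requires the same specific discharge q through every layer.
Σ(b_i/K_i) = 6.43/0.183 + 8.55/33.6 + 1.53/0.417 + 3.25/0.131 = 63.87 d.
q = Δh / Σ(b_i/K_i) = 5.94 / 63.87 = 0.09300 m/day.
In each layer the seepage velocity is v_i = q/n_i, so the layer transit time is t_i = b_i·n_i / q:
  layer 1 (fractured sandstone): t_1 = 6.43 × 0.15 / 0.09300 = 10.37 d
  layer 2 (coarse sand): t_2 = 8.55 × 0.25 / 0.09300 = 22.98 d
  layer 3 (silty sand): t_3 = 1.53 × 0.15 / 0.09300 = 2.468 d
  layer 4 (silt): t_4 = 3.25 × 0.11 / 0.09300 = 3.844 d
Total t = Σ t_i = 39.67 days.

39.7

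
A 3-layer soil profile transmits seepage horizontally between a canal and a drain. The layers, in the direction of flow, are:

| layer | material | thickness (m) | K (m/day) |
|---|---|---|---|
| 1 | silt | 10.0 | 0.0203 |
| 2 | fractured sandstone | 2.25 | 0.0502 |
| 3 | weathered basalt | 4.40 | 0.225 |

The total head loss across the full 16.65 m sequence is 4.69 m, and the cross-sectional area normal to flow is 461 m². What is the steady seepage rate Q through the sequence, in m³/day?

3.88

Flow is perpendicular to layering, so the layers act in series and the equivalent K is the thickness-weighted harmonic mean.
Total thickness L = 10.0 + 2.25 + 4.40 = 16.65 m.
Σ(b_i/K_i) = 10.0/0.0203 + 2.25/0.0502 + 4.40/0.225 = 557.0 d.
K_eq = L / Σ(b_i/K_i) = 16.65 / 557.0 = 0.02989 m/day.
Q = K_eq · A · (Δh/L) = 0.02989 × 461 × (4.69/16.65) = 3.882 m³/day.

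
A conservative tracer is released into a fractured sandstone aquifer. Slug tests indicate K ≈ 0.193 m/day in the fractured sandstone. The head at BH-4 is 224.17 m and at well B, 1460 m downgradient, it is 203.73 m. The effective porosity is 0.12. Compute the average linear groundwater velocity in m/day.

0.0225

Hydraulic gradient i = (224.17 − 203.73) / 1460 = 20.44 / 1460 = 0.01400.
Darcy flux q = K · i = 0.1930 × 0.01400 = 0.002702 m/day.
Seepage velocity v = q / n_e = 0.002702 / 0.12 = 0.02252 m/day.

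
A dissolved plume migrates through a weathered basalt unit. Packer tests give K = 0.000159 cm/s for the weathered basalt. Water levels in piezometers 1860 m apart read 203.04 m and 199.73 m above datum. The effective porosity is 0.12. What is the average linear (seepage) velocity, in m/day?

Convert K: 0.000159 cm/s × 864 = 0.1374 m/day.
Hydraulic gradient i = (203.04 − 199.73) / 1860 = 3.31 / 1860 = 0.001780.
Darcy flux q = K · i = 0.1374 × 0.001780 = 0.0002445 m/day.
Seepage velocity v = q / n_e = 0.0002445 / 0.12 = 0.002037 m/day.

0.00204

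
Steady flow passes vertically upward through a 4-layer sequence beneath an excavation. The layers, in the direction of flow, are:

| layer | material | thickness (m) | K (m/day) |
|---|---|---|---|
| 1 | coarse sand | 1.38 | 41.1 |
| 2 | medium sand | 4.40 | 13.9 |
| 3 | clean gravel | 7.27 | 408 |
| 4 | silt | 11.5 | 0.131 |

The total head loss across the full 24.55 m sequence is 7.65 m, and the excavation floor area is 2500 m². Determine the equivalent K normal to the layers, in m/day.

0.278

Flow is perpendicular to layering, so the layers act in series and the equivalent K is the thickness-weighted harmonic mean.
Total thickness L = 1.38 + 4.40 + 7.27 + 11.5 = 24.55 m.
Σ(b_i/K_i) = 1.38/41.1 + 4.40/13.9 + 7.27/408 + 11.5/0.131 = 88.15 d.
K_eq = L / Σ(b_i/K_i) = 24.55 / 88.15 = 0.2785 m/day.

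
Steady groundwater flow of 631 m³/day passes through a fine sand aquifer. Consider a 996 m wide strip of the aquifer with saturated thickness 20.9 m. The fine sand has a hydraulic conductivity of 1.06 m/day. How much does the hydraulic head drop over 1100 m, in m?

31.5

Cross-sectional area A = 996 × 20.9 = 20816 m².
From Q = K·A·i, i = Q / (K·A) = 631 / (1.060 × 20816) = 0.02860.
Head loss Δh = i · L = 0.02860 × 1100 = 31.46 m.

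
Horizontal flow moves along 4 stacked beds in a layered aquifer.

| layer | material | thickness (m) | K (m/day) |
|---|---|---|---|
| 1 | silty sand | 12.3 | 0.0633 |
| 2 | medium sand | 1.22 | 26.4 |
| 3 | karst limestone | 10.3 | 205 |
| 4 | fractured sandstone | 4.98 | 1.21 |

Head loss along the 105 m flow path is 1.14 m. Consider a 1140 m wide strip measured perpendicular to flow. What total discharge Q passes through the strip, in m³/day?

26600

Flow is parallel to layering, so each bed carries its own Darcy discharge and the transmissivities add.
Σ(K_i·b_i) = 0.0633×12.3 + 26.4×1.22 + 205×10.3 + 1.21×4.98 = 2151 m²/day.
Hydraulic gradient i = Δh / L = 1.14 / 105 = 0.01086.
Q = Σ(K_i·b_i) · W · i = 2151 × 1140 × 0.01086 = 26617 m³/day.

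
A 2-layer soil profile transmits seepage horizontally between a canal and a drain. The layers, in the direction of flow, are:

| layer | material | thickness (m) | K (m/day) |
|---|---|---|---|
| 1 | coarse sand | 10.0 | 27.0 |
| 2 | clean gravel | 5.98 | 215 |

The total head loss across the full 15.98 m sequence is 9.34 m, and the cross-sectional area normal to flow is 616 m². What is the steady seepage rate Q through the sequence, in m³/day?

Flow is perpendicular to layering, so the layers act in series and the equivalent K is the thickness-weighted harmonic mean.
Total thickness L = 10.0 + 5.98 = 15.98 m.
Σ(b_i/K_i) = 10.0/27.0 + 5.98/215 = 0.3982 d.
K_eq = L / Σ(b_i/K_i) = 15.98 / 0.3982 = 40.13 m/day.
Q = K_eq · A · (Δh/L) = 40.13 × 616 × (9.34/15.98) = 14449 m³/day.

14400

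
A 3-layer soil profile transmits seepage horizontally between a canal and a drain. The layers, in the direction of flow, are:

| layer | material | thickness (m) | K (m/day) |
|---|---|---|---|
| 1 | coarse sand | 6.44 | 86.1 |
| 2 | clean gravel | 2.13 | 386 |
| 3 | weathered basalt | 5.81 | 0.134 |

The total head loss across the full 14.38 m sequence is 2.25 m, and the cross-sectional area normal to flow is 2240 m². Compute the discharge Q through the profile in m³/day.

116

Flow is perpendicular to layering, so the layers act in series and the equivalent K is the thickness-weighted harmonic mean.
Total thickness L = 6.44 + 2.13 + 5.81 = 14.38 m.
Σ(b_i/K_i) = 6.44/86.1 + 2.13/386 + 5.81/0.134 = 43.44 d.
K_eq = L / Σ(b_i/K_i) = 14.38 / 43.44 = 0.3310 m/day.
Q = K_eq · A · (Δh/L) = 0.3310 × 2240 × (2.25/14.38) = 116.0 m³/day.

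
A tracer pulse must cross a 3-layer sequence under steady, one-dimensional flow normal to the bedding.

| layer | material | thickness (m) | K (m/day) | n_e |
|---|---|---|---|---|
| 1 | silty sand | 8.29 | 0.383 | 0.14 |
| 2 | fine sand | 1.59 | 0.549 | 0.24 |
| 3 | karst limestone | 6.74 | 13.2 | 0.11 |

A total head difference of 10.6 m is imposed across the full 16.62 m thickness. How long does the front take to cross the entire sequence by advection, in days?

5.40

With flow normal to the layers, continuity requires the same specific discharge q through every layer.
Σ(b_i/K_i) = 8.29/0.383 + 1.59/0.549 + 6.74/13.2 = 25.05 d.
q = Δh / Σ(b_i/K_i) = 10.6 / 25.05 = 0.4231 m/day.
In each layer the seepage velocity is v_i = q/n_i, so the layer transit time is t_i = b_i·n_i / q:
  layer 1 (silty sand): t_1 = 8.29 × 0.14 / 0.4231 = 2.743 d
  layer 2 (fine sand): t_2 = 1.59 × 0.24 / 0.4231 = 0.9019 d
  layer 3 (karst limestone): t_3 = 6.74 × 0.11 / 0.4231 = 1.752 d
Total t = Σ t_i = 5.397 days.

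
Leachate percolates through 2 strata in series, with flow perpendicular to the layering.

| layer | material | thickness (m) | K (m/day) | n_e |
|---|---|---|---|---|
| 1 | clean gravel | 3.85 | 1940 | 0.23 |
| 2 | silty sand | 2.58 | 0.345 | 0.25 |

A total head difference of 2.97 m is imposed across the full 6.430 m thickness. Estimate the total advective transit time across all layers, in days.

With flow normal to the layers, continuity requires the same specific discharge q through every layer.
Σ(b_i/K_i) = 3.85/1940 + 2.58/0.345 = 7.480 d.
q = Δh / Σ(b_i/K_i) = 2.97 / 7.480 = 0.3970 m/day.
In each layer the seepage velocity is v_i = q/n_i, so the layer transit time is t_i = b_i·n_i / q:
  layer 1 (clean gravel): t_1 = 3.85 × 0.23 / 0.3970 = 2.230 d
  layer 2 (silty sand): t_2 = 2.58 × 0.25 / 0.3970 = 1.624 d
Total t = Σ t_i = 3.855 days.

3.85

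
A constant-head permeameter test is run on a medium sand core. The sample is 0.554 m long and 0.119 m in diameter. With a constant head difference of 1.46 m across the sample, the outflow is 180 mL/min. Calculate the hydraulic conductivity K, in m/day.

Cross-sectional area A = π·(d/2)² = π × (0.119/2)² = 0.01112 m².
Convert discharge: 180 mL/min = 3.000e-06 m³/s.
Darcy's law rearranged: K = Q·L / (A·Δh) = 3.000e-06 × 0.554 / (0.01112 × 1.46) = 0.0001024 m/s = 8.843 m/day.

8.84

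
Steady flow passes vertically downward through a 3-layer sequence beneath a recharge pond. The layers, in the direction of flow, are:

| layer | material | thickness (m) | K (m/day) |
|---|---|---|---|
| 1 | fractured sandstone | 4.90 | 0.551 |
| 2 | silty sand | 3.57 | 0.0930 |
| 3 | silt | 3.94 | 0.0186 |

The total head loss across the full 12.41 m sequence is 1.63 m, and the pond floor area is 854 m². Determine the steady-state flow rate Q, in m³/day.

Flow is perpendicular to layering, so the layers act in series and the equivalent K is the thickness-weighted harmonic mean.
Total thickness L = 4.90 + 3.57 + 3.94 = 12.41 m.
Σ(b_i/K_i) = 4.90/0.551 + 3.57/0.0930 + 3.94/0.0186 = 259.1 d.
K_eq = L / Σ(b_i/K_i) = 12.41 / 259.1 = 0.04790 m/day.
Q = K_eq · A · (Δh/L) = 0.04790 × 854 × (1.63/12.41) = 5.372 m³/day.

5.37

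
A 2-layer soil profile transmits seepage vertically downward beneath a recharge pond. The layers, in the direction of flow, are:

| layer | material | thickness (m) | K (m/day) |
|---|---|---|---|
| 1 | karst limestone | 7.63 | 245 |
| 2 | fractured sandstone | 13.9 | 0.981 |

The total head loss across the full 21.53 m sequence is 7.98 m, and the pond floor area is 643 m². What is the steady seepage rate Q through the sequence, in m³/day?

Flow is perpendicular to layering, so the layers act in series and the equivalent K is the thickness-weighted harmonic mean.
Total thickness L = 7.63 + 13.9 = 21.53 m.
Σ(b_i/K_i) = 7.63/245 + 13.9/0.981 = 14.20 d.
K_eq = L / Σ(b_i/K_i) = 21.53 / 14.20 = 1.516 m/day.
Q = K_eq · A · (Δh/L) = 1.516 × 643 × (7.98/21.53) = 361.3 m³/day.

361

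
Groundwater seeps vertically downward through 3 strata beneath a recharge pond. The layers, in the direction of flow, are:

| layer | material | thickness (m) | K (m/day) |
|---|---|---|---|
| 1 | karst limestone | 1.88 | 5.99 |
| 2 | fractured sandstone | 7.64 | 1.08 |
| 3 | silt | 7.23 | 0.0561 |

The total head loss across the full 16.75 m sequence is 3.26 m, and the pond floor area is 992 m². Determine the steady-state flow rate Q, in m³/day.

Flow is perpendicular to layering, so the layers act in series and the equivalent K is the thickness-weighted harmonic mean.
Total thickness L = 1.88 + 7.64 + 7.23 = 16.75 m.
Σ(b_i/K_i) = 1.88/5.99 + 7.64/1.08 + 7.23/0.0561 = 136.3 d.
K_eq = L / Σ(b_i/K_i) = 16.75 / 136.3 = 0.1229 m/day.
Q = K_eq · A · (Δh/L) = 0.1229 × 992 × (3.26/16.75) = 23.73 m³/day.

23.7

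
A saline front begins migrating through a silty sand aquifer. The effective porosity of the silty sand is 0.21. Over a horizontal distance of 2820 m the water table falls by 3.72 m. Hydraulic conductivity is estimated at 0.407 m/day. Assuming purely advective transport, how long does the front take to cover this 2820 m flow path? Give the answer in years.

Hydraulic gradient i = Δh / L = 3.72 / 2820 = 0.001319.
Darcy flux q = K · i = 0.4070 × 0.001319 = 0.0005369 m/day.
Seepage velocity v = q / n_e = 0.0005369 / 0.21 = 0.002557 m/day.
Travel time t = L / v = 2820 / 0.002557 = 1.103e+06 days = 3020 years.

3020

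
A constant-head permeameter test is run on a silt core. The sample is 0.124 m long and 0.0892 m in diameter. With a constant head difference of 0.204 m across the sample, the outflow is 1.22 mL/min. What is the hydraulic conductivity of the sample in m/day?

0.171

Cross-sectional area A = π·(d/2)² = π × (0.0892/2)² = 0.006249 m².
Convert discharge: 1.22 mL/min = 2.033e-08 m³/s.
Darcy's law rearranged: K = Q·L / (A·Δh) = 2.033e-08 × 0.124 / (0.006249 × 0.204) = 1.978e-06 m/s = 0.1709 m/day.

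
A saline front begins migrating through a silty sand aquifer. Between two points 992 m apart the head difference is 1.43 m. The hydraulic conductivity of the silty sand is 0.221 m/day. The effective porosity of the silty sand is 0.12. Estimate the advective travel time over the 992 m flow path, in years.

Hydraulic gradient i = Δh / L = 1.43 / 992 = 0.001442.
Darcy flux q = K · i = 0.2210 × 0.001442 = 0.0003186 m/day.
Seepage velocity v = q / n_e = 0.0003186 / 0.12 = 0.002655 m/day.
Travel time t = L / v = 992 / 0.002655 = 3.737e+05 days = 1023 years.

1020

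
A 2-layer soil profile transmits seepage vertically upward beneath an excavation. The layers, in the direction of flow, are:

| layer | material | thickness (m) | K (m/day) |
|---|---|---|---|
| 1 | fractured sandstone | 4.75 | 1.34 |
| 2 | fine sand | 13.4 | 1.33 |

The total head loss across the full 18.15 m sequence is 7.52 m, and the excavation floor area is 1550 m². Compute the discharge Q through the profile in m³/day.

Flow is perpendicular to layering, so the layers act in series and the equivalent K is the thickness-weighted harmonic mean.
Total thickness L = 4.75 + 13.4 = 18.15 m.
Σ(b_i/K_i) = 4.75/1.34 + 13.4/1.33 = 13.62 d.
K_eq = L / Σ(b_i/K_i) = 18.15 / 13.62 = 1.333 m/day.
Q = K_eq · A · (Δh/L) = 1.333 × 1550 × (7.52/18.15) = 855.8 m³/day.

856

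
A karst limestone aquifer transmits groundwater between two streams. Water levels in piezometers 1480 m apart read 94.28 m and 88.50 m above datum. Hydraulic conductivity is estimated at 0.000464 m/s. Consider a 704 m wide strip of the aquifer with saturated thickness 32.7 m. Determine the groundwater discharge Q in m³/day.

Convert K: 0.000464 m/s × 86400 = 40.09 m/day.
Cross-sectional area A = 704 × 32.7 = 23021 m².
Hydraulic gradient i = (94.28 − 88.50) / 1480 = 5.78 / 1480 = 0.003905.
Darcy's law: Q = K · A · i = 40.09 × 23021 × 0.003905 = 3604 m³/day.

3600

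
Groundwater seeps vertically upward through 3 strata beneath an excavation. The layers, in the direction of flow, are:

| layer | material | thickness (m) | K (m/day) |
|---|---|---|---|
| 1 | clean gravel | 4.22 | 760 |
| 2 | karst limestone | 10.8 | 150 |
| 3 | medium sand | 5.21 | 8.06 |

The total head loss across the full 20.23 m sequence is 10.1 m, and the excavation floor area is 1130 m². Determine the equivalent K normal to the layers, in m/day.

27.9

Flow is perpendicular to layering, so the layers act in series and the equivalent K is the thickness-weighted harmonic mean.
Total thickness L = 4.22 + 10.8 + 5.21 = 20.23 m.
Σ(b_i/K_i) = 4.22/760 + 10.8/150 + 5.21/8.06 = 0.7240 d.
K_eq = L / Σ(b_i/K_i) = 20.23 / 0.7240 = 27.94 m/day.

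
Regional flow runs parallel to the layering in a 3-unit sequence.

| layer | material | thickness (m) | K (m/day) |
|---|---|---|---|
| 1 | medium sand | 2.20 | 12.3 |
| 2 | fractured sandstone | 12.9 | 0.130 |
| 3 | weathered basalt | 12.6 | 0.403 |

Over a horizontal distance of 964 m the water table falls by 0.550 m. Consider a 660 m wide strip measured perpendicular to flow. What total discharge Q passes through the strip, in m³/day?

Flow is parallel to layering, so each bed carries its own Darcy discharge and the transmissivities add.
Σ(K_i·b_i) = 12.3×2.20 + 0.130×12.9 + 0.403×12.6 = 33.81 m²/day.
Hydraulic gradient i = Δh / L = 0.550 / 964 = 0.0005705.
Q = Σ(K_i·b_i) · W · i = 33.81 × 660 × 0.0005705 = 12.73 m³/day.

12.7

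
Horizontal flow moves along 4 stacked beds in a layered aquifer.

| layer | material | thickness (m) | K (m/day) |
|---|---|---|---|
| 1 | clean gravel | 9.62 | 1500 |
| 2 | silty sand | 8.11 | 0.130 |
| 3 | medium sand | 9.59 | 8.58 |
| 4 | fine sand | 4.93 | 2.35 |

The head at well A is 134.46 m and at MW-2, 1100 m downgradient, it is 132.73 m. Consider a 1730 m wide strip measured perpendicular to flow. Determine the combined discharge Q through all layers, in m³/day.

Flow is parallel to layering, so each bed carries its own Darcy discharge and the transmissivities add.
Σ(K_i·b_i) = 1500×9.62 + 0.130×8.11 + 8.58×9.59 + 2.35×4.93 = 14525 m²/day.
Hydraulic gradient i = (134.46 − 132.73) / 1100 = 1.73 / 1100 = 0.001573.
Q = Σ(K_i·b_i) · W · i = 14525 × 1730 × 0.001573 = 39520 m³/day.

39500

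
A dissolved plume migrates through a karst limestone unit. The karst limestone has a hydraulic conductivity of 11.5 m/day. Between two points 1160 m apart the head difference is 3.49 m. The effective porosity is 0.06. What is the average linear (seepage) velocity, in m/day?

0.577

Hydraulic gradient i = Δh / L = 3.49 / 1160 = 0.003009.
Darcy flux q = K · i = 11.50 × 0.003009 = 0.03460 m/day.
Seepage velocity v = q / n_e = 0.03460 / 0.06 = 0.5767 m/day.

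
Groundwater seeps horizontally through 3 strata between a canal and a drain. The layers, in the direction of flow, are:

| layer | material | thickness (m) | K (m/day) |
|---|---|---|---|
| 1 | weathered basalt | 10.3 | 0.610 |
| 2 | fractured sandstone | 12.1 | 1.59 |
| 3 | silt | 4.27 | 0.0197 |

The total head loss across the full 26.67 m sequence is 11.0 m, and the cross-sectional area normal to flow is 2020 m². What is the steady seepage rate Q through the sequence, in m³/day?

Flow is perpendicular to layering, so the layers act in series and the equivalent K is the thickness-weighted harmonic mean.
Total thickness L = 10.3 + 12.1 + 4.27 = 26.67 m.
Σ(b_i/K_i) = 10.3/0.610 + 12.1/1.59 + 4.27/0.0197 = 241.2 d.
K_eq = L / Σ(b_i/K_i) = 26.67 / 241.2 = 0.1106 m/day.
Q = K_eq · A · (Δh/L) = 0.1106 × 2020 × (11.0/26.67) = 92.10 m³/day.

92.1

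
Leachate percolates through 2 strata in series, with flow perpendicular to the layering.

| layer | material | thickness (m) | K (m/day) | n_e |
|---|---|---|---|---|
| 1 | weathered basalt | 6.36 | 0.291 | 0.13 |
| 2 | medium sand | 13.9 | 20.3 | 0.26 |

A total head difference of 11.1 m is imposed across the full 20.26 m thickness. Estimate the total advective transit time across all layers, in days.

With flow normal to the layers, continuity requires the same specific discharge q through every layer.
Σ(b_i/K_i) = 6.36/0.291 + 13.9/20.3 = 22.54 d.
q = Δh / Σ(b_i/K_i) = 11.1 / 22.54 = 0.4924 m/day.
In each layer the seepage velocity is v_i = q/n_i, so the layer transit time is t_i = b_i·n_i / q:
  layer 1 (weathered basalt): t_1 = 6.36 × 0.13 / 0.4924 = 1.679 d
  layer 2 (medium sand): t_2 = 13.9 × 0.26 / 0.4924 = 7.339 d
Total t = Σ t_i = 9.018 days.

9.02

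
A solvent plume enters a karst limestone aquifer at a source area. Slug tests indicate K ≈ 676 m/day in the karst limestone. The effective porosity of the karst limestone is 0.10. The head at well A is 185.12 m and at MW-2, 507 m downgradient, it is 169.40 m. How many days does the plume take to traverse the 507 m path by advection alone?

Hydraulic gradient i = (185.12 − 169.40) / 507 = 15.72 / 507 = 0.03101.
Darcy flux q = K · i = 676.0 × 0.03101 = 20.96 m/day.
Seepage velocity v = q / n_e = 20.96 / 0.10 = 209.6 m/day.
Travel time t = L / v = 507 / 209.6 = 2.419 days.

2.42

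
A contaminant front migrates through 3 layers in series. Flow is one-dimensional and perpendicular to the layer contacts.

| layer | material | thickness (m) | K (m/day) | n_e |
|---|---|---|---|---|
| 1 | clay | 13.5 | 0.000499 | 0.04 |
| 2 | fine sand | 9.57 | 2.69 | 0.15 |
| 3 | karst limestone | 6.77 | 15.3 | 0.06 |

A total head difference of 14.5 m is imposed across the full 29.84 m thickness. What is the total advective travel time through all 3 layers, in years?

With flow normal to the layers, continuity requires the same specific discharge q through every layer.
Σ(b_i/K_i) = 13.5/0.000499 + 9.57/2.69 + 6.77/15.3 = 27058 d.
q = Δh / Σ(b_i/K_i) = 14.5 / 27058 = 0.0005359 m/day.
In each layer the seepage velocity is v_i = q/n_i, so the layer transit time is t_i = b_i·n_i / q:
  layer 1 (clay): t_1 = 13.5 × 0.04 / 0.0005359 = 1008 d
  layer 2 (fine sand): t_2 = 9.57 × 0.15 / 0.0005359 = 2679 d
  layer 3 (karst limestone): t_3 = 6.77 × 0.06 / 0.0005359 = 758.0 d
Total t = Σ t_i = 4444 days = 12.17 years.

12.2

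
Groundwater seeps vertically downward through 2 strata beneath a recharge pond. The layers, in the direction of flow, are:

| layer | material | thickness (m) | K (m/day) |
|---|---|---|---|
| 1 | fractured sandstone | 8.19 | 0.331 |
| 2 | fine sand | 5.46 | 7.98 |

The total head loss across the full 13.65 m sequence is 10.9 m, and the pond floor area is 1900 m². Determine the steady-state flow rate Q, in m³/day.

814

Flow is perpendicular to layering, so the layers act in series and the equivalent K is the thickness-weighted harmonic mean.
Total thickness L = 8.19 + 5.46 = 13.65 m.
Σ(b_i/K_i) = 8.19/0.331 + 5.46/7.98 = 25.43 d.
K_eq = L / Σ(b_i/K_i) = 13.65 / 25.43 = 0.5368 m/day.
Q = K_eq · A · (Δh/L) = 0.5368 × 1900 × (10.9/13.65) = 814.5 m³/day.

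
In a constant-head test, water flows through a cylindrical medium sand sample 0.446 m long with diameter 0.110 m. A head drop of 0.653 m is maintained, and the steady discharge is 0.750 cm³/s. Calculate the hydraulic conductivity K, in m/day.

4.66

Cross-sectional area A = π·(d/2)² = π × (0.110/2)² = 0.009503 m².
Convert discharge: 0.750 cm³/s = 7.500e-07 m³/s.
Darcy's law rearranged: K = Q·L / (A·Δh) = 7.500e-07 × 0.446 / (0.009503 × 0.653) = 5.390e-05 m/s = 4.657 m/day.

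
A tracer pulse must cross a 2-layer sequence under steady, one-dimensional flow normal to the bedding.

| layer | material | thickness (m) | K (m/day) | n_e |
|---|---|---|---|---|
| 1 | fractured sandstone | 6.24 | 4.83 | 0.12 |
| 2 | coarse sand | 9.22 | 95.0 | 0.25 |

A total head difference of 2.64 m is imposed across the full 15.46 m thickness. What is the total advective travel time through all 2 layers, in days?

With flow normal to the layers, continuity requires the same specific discharge q through every layer.
Σ(b_i/K_i) = 6.24/4.83 + 9.22/95.0 = 1.389 d.
q = Δh / Σ(b_i/K_i) = 2.64 / 1.389 = 1.901 m/day.
In each layer the seepage velocity is v_i = q/n_i, so the layer transit time is t_i = b_i·n_i / q:
  layer 1 (fractured sandstone): t_1 = 6.24 × 0.12 / 1.901 = 0.3940 d
  layer 2 (coarse sand): t_2 = 9.22 × 0.25 / 1.901 = 1.213 d
Total t = Σ t_i = 1.607 days.

1.61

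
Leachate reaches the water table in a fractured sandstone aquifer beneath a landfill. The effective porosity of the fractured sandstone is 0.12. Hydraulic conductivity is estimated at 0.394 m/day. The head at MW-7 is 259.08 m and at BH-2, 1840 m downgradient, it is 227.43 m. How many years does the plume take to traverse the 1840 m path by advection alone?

89.2

Hydraulic gradient i = (259.08 − 227.43) / 1840 = 31.65 / 1840 = 0.01720.
Darcy flux q = K · i = 0.3940 × 0.01720 = 0.006777 m/day.
Seepage velocity v = q / n_e = 0.006777 / 0.12 = 0.05648 m/day.
Travel time t = L / v = 1840 / 0.05648 = 32580 days = 89.20 years.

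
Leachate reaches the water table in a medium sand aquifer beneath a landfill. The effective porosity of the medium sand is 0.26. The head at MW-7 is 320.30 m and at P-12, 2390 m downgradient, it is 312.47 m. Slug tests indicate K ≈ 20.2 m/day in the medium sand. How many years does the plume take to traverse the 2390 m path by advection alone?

Hydraulic gradient i = (320.30 − 312.47) / 2390 = 7.83 / 2390 = 0.003276.
Darcy flux q = K · i = 20.20 × 0.003276 = 0.06618 m/day.
Seepage velocity v = q / n_e = 0.06618 / 0.26 = 0.2545 m/day.
Travel time t = L / v = 2390 / 0.2545 = 9390 days = 25.71 years.

25.7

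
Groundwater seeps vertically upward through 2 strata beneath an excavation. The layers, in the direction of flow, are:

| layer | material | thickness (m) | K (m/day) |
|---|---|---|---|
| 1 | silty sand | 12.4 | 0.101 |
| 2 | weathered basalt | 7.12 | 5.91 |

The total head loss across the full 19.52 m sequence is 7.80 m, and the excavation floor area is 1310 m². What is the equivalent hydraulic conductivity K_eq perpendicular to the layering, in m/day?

0.157

Flow is perpendicular to layering, so the layers act in series and the equivalent K is the thickness-weighted harmonic mean.
Total thickness L = 12.4 + 7.12 = 19.52 m.
Σ(b_i/K_i) = 12.4/0.101 + 7.12/5.91 = 124.0 d.
K_eq = L / Σ(b_i/K_i) = 19.52 / 124.0 = 0.1574 m/day.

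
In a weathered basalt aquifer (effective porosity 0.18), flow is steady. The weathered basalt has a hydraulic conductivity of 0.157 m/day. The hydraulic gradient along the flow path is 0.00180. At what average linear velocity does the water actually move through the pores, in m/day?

0.00157

Hydraulic gradient i = 0.00180.
Darcy flux q = K · i = 0.1570 × 0.001800 = 0.0002826 m/day.
Seepage velocity v = q / n_e = 0.0002826 / 0.18 = 0.001570 m/day.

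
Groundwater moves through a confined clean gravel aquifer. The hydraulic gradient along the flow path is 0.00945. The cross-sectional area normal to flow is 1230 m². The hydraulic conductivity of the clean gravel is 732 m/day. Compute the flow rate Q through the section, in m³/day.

Hydraulic gradient i = 0.00945.
Darcy's law: Q = K · A · i = 732.0 × 1230 × 0.009450 = 8508 m³/day.

8510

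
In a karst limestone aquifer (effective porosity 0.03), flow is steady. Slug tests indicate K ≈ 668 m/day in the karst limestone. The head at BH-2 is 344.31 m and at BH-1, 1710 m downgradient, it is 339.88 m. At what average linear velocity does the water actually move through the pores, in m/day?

57.7

Hydraulic gradient i = (344.31 − 339.88) / 1710 = 4.43 / 1710 = 0.002591.
Darcy flux q = K · i = 668.0 × 0.002591 = 1.731 m/day.
Seepage velocity v = q / n_e = 1.731 / 0.03 = 57.68 m/day.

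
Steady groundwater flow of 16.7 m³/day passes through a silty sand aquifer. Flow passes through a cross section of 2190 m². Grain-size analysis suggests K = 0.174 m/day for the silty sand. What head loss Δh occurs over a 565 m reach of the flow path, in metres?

From Q = K·A·i, i = Q / (K·A) = 16.7 / (0.1740 × 2190) = 0.04383.
Head loss Δh = i · L = 0.04383 × 565 = 24.76 m.

24.8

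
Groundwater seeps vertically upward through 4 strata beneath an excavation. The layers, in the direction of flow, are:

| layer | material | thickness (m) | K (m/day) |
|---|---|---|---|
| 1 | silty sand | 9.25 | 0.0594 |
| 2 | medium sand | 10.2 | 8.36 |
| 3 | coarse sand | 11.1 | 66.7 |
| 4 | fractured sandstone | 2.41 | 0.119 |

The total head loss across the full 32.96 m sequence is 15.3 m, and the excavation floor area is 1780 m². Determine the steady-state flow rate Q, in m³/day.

Flow is perpendicular to layering, so the layers act in series and the equivalent K is the thickness-weighted harmonic mean.
Total thickness L = 9.25 + 10.2 + 11.1 + 2.41 = 32.96 m.
Σ(b_i/K_i) = 9.25/0.0594 + 10.2/8.36 + 11.1/66.7 + 2.41/0.119 = 177.4 d.
K_eq = L / Σ(b_i/K_i) = 32.96 / 177.4 = 0.1858 m/day.
Q = K_eq · A · (Δh/L) = 0.1858 × 1780 × (15.3/32.96) = 153.5 m³/day.

154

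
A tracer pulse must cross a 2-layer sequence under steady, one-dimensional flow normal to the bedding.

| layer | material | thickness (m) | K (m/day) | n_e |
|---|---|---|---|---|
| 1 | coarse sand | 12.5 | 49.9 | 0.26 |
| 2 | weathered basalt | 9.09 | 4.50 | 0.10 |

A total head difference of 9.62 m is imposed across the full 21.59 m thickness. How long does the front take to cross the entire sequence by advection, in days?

With flow normal to the layers, continuity requires the same specific discharge q through every layer.
Σ(b_i/K_i) = 12.5/49.9 + 9.09/4.50 = 2.271 d.
q = Δh / Σ(b_i/K_i) = 9.62 / 2.271 = 4.237 m/day.
In each layer the seepage velocity is v_i = q/n_i, so the layer transit time is t_i = b_i·n_i / q:
  layer 1 (coarse sand): t_1 = 12.5 × 0.26 / 4.237 = 0.7671 d
  layer 2 (weathered basalt): t_2 = 9.09 × 0.10 / 4.237 = 0.2145 d
Total t = Σ t_i = 0.9816 days.

0.982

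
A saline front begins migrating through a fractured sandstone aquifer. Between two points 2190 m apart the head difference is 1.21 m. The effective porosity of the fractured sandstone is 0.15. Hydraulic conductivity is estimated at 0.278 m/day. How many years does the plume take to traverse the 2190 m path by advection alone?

Hydraulic gradient i = Δh / L = 1.21 / 2190 = 0.0005525.
Darcy flux q = K · i = 0.2780 × 0.0005525 = 0.0001536 m/day.
Seepage velocity v = q / n_e = 0.0001536 / 0.15 = 0.001024 m/day.
Travel time t = L / v = 2190 / 0.001024 = 2.139e+06 days = 5855 years.

5860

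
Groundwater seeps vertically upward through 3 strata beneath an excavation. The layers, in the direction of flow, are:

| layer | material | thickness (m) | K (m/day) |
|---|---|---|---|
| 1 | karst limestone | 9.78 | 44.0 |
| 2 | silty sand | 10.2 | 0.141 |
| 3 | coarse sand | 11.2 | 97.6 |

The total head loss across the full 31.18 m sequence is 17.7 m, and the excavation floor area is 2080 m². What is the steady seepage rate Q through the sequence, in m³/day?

507

Flow is perpendicular to layering, so the layers act in series and the equivalent K is the thickness-weighted harmonic mean.
Total thickness L = 9.78 + 10.2 + 11.2 = 31.18 m.
Σ(b_i/K_i) = 9.78/44.0 + 10.2/0.141 + 11.2/97.6 = 72.68 d.
K_eq = L / Σ(b_i/K_i) = 31.18 / 72.68 = 0.4290 m/day.
Q = K_eq · A · (Δh/L) = 0.4290 × 2080 × (17.7/31.18) = 506.6 m³/day.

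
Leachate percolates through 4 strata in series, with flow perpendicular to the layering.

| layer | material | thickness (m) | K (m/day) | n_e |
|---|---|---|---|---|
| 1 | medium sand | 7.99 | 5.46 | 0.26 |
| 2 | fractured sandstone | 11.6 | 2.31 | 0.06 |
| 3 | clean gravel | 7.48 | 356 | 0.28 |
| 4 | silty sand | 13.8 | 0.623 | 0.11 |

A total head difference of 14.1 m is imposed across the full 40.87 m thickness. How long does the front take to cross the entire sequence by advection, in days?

13.0

With flow normal to the layers, continuity requires the same specific discharge q through every layer.
Σ(b_i/K_i) = 7.99/5.46 + 11.6/2.31 + 7.48/356 + 13.8/0.623 = 28.66 d.
q = Δh / Σ(b_i/K_i) = 14.1 / 28.66 = 0.4920 m/day.
In each layer the seepage velocity is v_i = q/n_i, so the layer transit time is t_i = b_i·n_i / q:
  layer 1 (medium sand): t_1 = 7.99 × 0.26 / 0.4920 = 4.222 d
  layer 2 (fractured sandstone): t_2 = 11.6 × 0.06 / 0.4920 = 1.415 d
  layer 3 (clean gravel): t_3 = 7.48 × 0.28 / 0.4920 = 4.257 d
  layer 4 (silty sand): t_4 = 13.8 × 0.11 / 0.4920 = 3.085 d
Total t = Σ t_i = 12.98 days.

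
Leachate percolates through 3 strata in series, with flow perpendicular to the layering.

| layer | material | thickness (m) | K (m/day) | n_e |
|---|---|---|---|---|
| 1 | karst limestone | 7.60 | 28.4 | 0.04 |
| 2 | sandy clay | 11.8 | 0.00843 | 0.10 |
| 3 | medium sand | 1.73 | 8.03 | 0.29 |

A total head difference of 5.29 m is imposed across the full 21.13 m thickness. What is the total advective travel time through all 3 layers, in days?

With flow normal to the layers, continuity requires the same specific discharge q through every layer.
Σ(b_i/K_i) = 7.60/28.4 + 11.8/0.00843 + 1.73/8.03 = 1400 d.
q = Δh / Σ(b_i/K_i) = 5.29 / 1400 = 0.003778 m/day.
In each layer the seepage velocity is v_i = q/n_i, so the layer transit time is t_i = b_i·n_i / q:
  layer 1 (karst limestone): t_1 = 7.60 × 0.04 / 0.003778 = 80.47 d
  layer 2 (sandy clay): t_2 = 11.8 × 0.10 / 0.003778 = 312.3 d
  layer 3 (medium sand): t_3 = 1.73 × 0.29 / 0.003778 = 132.8 d
Total t = Σ t_i = 525.6 days.

526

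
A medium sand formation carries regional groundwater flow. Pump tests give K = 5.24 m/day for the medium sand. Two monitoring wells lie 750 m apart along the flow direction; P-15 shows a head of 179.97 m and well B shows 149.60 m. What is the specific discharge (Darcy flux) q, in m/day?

0.212

Hydraulic gradient i = (179.97 − 149.60) / 750 = 30.37 / 750 = 0.04049.
Specific discharge q = K · i = 5.240 × 0.04049 = 0.2122 m/day.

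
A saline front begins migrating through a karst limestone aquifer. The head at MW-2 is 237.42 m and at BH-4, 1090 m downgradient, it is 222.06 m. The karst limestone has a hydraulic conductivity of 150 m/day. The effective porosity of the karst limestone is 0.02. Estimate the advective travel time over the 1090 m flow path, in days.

10.3

Hydraulic gradient i = (237.42 − 222.06) / 1090 = 15.36 / 1090 = 0.01409.
Darcy flux q = K · i = 150.0 × 0.01409 = 2.114 m/day.
Seepage velocity v = q / n_e = 2.114 / 0.02 = 105.7 m/day.
Travel time t = L / v = 1090 / 105.7 = 10.31 days.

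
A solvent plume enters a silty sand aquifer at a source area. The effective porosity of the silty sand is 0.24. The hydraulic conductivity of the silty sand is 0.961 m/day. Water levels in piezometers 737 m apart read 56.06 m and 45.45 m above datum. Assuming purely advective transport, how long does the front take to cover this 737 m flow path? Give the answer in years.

Hydraulic gradient i = (56.06 − 45.45) / 737 = 10.61 / 737 = 0.01440.
Darcy flux q = K · i = 0.9610 × 0.01440 = 0.01383 m/day.
Seepage velocity v = q / n_e = 0.01383 / 0.24 = 0.05764 m/day.
Travel time t = L / v = 737 / 0.05764 = 12785 days = 35.00 years.

35.0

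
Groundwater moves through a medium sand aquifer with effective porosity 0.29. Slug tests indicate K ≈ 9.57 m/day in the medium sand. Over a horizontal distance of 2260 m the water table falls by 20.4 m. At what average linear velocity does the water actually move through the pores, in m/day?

0.298

Hydraulic gradient i = Δh / L = 20.4 / 2260 = 0.009027.
Darcy flux q = K · i = 9.570 × 0.009027 = 0.08638 m/day.
Seepage velocity v = q / n_e = 0.08638 / 0.29 = 0.2979 m/day.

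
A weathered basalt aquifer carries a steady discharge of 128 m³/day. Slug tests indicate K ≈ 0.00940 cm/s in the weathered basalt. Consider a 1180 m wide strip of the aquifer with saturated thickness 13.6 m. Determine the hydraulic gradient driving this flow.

Convert K: 0.00940 cm/s × 864 = 8.122 m/day.
Cross-sectional area A = 1180 × 13.6 = 16048 m².
From Q = K·A·i, i = Q / (K·A) = 128 / (8.122 × 16048) = 0.0009821.

0.000982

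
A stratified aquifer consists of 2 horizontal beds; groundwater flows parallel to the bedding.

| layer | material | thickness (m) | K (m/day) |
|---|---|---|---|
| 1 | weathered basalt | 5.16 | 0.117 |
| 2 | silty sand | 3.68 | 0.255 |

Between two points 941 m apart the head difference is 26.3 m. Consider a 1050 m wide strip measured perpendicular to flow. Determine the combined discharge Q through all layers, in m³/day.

45.3

Flow is parallel to layering, so each bed carries its own Darcy discharge and the transmissivities add.
Σ(K_i·b_i) = 0.117×5.16 + 0.255×3.68 = 1.542 m²/day.
Hydraulic gradient i = Δh / L = 26.3 / 941 = 0.02795.
Q = Σ(K_i·b_i) · W · i = 1.542 × 1050 × 0.02795 = 45.26 m³/day.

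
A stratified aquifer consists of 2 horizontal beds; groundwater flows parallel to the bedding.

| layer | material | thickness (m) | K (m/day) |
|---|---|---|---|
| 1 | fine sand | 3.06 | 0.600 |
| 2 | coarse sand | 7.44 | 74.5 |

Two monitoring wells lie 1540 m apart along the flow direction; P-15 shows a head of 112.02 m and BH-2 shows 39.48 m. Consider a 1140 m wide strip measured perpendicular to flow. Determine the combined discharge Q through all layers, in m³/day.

Flow is parallel to layering, so each bed carries its own Darcy discharge and the transmissivities add.
Σ(K_i·b_i) = 0.600×3.06 + 74.5×7.44 = 556.1 m²/day.
Hydraulic gradient i = (112.02 − 39.48) / 1540 = 72.54 / 1540 = 0.04710.
Q = Σ(K_i·b_i) · W · i = 556.1 × 1140 × 0.04710 = 29863 m³/day.

29900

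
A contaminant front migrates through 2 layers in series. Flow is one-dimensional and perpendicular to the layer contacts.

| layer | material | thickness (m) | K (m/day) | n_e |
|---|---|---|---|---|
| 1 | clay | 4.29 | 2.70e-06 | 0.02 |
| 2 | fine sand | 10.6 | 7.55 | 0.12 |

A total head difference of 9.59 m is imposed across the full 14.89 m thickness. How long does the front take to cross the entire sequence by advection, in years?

616

With flow normal to the layers, continuity requires the same specific discharge q through every layer.
Σ(b_i/K_i) = 4.29/2.70e-06 + 10.6/7.55 = 1.589e+06 d.
q = Δh / Σ(b_i/K_i) = 9.59 / 1.589e+06 = 6.036e-06 m/day.
In each layer the seepage velocity is v_i = q/n_i, so the layer transit time is t_i = b_i·n_i / q:
  layer 1 (clay): t_1 = 4.29 × 0.02 / 6.036e-06 = 14216 d
  layer 2 (fine sand): t_2 = 10.6 × 0.12 / 6.036e-06 = 2.107e+05 d
Total t = Σ t_i = 2.250e+05 days = 615.9 years.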